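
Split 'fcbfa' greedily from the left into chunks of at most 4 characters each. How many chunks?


'fcbfa' has 5 characters.
Chunking with max size 4:
  Chunk 1: 'fcbf' (positions 0-3)
  Chunk 2: 'a' (positions 4-4)
Total chunks: ceil(5 / 4) = 2

2


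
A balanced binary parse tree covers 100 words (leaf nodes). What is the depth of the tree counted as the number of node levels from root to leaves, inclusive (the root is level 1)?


In a balanced binary tree with n leaves the deepest leaf is ceil(log2(n)) edges below the root,
so counting node levels inclusive of root and leaves gives ceil(log2(n)) + 1 levels.
log2(100) = 6.6439
ceil(6.6439) = 7
levels = 7 + 1 = 8

8


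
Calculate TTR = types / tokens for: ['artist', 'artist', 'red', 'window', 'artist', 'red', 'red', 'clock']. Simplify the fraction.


Tokens: 8
Unique types: ('artist', 'clock', 'red', 'window') = 4
TTR = 4/8
Simplify: divide both by 4 -> 1/2
TTR = 1/2

1/2


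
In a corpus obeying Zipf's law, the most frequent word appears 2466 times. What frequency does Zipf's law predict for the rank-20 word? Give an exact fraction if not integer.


Zipf's law: freq(rank) = f1 / rank
f1 = 2466, rank = 20
freq = 2466 / 20
GCD(2466, 20) = 2
Simplified: 1233/10

1233/10


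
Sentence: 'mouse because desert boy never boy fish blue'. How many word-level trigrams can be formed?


Word trigrams from [8] words:
  Trigram 1: (mouse because desert)
  Trigram 2: (because desert boy)
  Trigram 3: (desert boy never)
  Trigram 4: (boy never boy)
  Trigram 5: (never boy fish)
  Trigram 6: (boy fish blue)
Total word trigrams: 8 - 2 = 6

6


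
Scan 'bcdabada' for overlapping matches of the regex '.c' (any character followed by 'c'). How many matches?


Pattern: .c means any character followed by 'c'.
Scanning 'bcdabada' position-by-position:
  Pos 0: window 'bc' -> MATCH
  Pos 1: window 'cd' -> no
  Pos 2: window 'da' -> no
  Pos 3: window 'ab' -> no
  Pos 4: window 'ba' -> no
  Pos 5: window 'ad' -> no
  Pos 6: window 'da' -> no
  Pos 7: window 'a' -> no
Total matches: 1

1


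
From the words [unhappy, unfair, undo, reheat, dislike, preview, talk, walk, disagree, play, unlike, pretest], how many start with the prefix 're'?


Checking each word for prefix 're':
  'unhappy' -> no (count: 0)
  'unfair' -> no (count: 0)
  'undo' -> no (count: 0)
  'reheat' -> YES, starts with 're' (count: 1)
  'dislike' -> no (count: 1)
  'preview' -> no (count: 1)
  'talk' -> no (count: 1)
  'walk' -> no (count: 1)
  'disagree' -> no (count: 1)
  'play' -> no (count: 1)
  'unlike' -> no (count: 1)
  'pretest' -> no (count: 1)
Total with prefix 're': 1

1


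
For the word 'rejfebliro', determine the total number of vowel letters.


Scanning each character of 'rejfebliro':
  Position 1: 'r' -> consonant (running count: 0)
  Position 2: 'e' -> vowel (running count: 1)
  Position 3: 'j' -> consonant (running count: 1)
  Position 4: 'f' -> consonant (running count: 1)
  Position 5: 'e' -> vowel (running count: 2)
  Position 6: 'b' -> consonant (running count: 2)
  Position 7: 'l' -> consonant (running count: 2)
  Position 8: 'i' -> vowel (running count: 3)
  Position 9: 'r' -> consonant (running count: 3)
  Position 10: 'o' -> vowel (running count: 4)
Total vowels: 4

4


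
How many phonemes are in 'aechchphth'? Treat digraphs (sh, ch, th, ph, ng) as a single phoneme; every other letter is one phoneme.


Parsing 'aechchphth' greedily, digraphs first:
  'a' -> vowel phoneme (phonemes so far: 1)
  'e' -> vowel phoneme (phonemes so far: 2)
  'ch' -> digraph (1 consonant phoneme) (phonemes so far: 3)
  'ch' -> digraph (1 consonant phoneme) (phonemes so far: 4)
  'ph' -> digraph (1 consonant phoneme) (phonemes so far: 5)
  'th' -> digraph (1 consonant phoneme) (phonemes so far: 6)
Total phonemes: 6

6


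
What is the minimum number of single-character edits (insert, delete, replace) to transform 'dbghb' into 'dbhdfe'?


Building DP table for s1='dbghb' (len 5) and s2='dbhdfe' (len 6):
       d  b  h  d  f  e
    0  1  2  3  4  5  6
  d 1  0  1  2  3  4  5
  b 2  1  0  1  2  3  4
  g 3  2  1  1  2  3  4
  h 4  3  2  1  2  3  4
  b 5  4  3  2  2  3  4
Edit distance = dp[5][6] = 4

4


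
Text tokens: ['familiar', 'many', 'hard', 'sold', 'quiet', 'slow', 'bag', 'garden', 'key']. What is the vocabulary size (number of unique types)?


Listing all tokens and tracking unique types:
  Token 1: 'familiar' -> NEW (unique so far: 1)
  Token 2: 'many' -> NEW (unique so far: 2)
  Token 3: 'hard' -> NEW (unique so far: 3)
  Token 4: 'sold' -> NEW (unique so far: 4)
  Token 5: 'quiet' -> NEW (unique so far: 5)
  Token 6: 'slow' -> NEW (unique so far: 6)
  Token 7: 'bag' -> NEW (unique so far: 7)
  Token 8: 'garden' -> NEW (unique so far: 8)
  Token 9: 'key' -> NEW (unique so far: 9)
Unique types: ('bag', 'familiar', 'garden', 'hard', 'key', 'many', 'quiet', 'slow', 'sold')
Vocabulary size: 9

9


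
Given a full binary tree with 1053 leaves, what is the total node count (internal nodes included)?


Leaf nodes (terminals): 1053
Internal nodes = n - 1 = 1053 - 1 = 1052
Total = leaves + internal = 1053 + 1052 = 2105

2105


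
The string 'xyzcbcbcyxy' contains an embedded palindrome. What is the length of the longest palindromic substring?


Scanning 'xyzcbcbcyxy' for palindromic substrings.
Substring at positions 3-7: 'cbcbc'.
Check: reverse('cbcbc') = 'cbcbc' -> palindrome confirmed.
Neighbouring characters ('z' / 'y') break symmetry, so it cannot extend further.
No longer palindromic substring exists; longest length = 5

5


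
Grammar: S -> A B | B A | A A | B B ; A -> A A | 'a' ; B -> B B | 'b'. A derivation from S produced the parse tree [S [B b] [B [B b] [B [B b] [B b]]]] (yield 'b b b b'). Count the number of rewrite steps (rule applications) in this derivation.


Every bracketed nonterminal node [X ...] in the tree is produced by exactly one rule application.
Reading the tree off as a leftmost derivation:
  Step 1: S  =>  B B   (applied S -> B B)
  Step 2: B B  =>  b B   (applied B -> b)
  Step 3: b B  =>  b B B   (applied B -> B B)
  Step 4: b B B  =>  b b B   (applied B -> b)
  Step 5: b b B  =>  b b B B   (applied B -> B B)
  Step 6: b b B B  =>  b b b B   (applied B -> b)
  Step 7: b b b B  =>  b b b b   (applied B -> b)
Final yield: b b b b
Total rewrite steps: 7

7


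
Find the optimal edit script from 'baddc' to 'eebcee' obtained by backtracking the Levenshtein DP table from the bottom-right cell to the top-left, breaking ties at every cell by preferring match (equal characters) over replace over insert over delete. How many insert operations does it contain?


Edit distance = 6. Backtracking from cell (5, 6) with preference match > replace > insert > delete,
then listing the resulting alignment 'baddc' -> 'eebcee' left to right:
  Step 1: insert 'e' [insertion #1]
  Step 2: replace b->e
  Step 3: replace a->b
  Step 4: replace d->c
  Step 5: replace d->e
  Step 6: replace c->e
Total insertions: 1

1


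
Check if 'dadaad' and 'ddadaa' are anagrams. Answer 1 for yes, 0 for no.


Sort characters of 'dadaad': 'aaaddd'
Sort characters of 'ddadaa': 'aaaddd'
Sorted forms match -> they ARE anagrams
Result: 1

1


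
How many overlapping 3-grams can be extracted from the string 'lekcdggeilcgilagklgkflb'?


String 'lekcdggeilcgilagklgkflb' has length L = 23.
Number of overlapping n-grams = L - n + 1
Substituting: 23 - 3 + 1 = 21

21


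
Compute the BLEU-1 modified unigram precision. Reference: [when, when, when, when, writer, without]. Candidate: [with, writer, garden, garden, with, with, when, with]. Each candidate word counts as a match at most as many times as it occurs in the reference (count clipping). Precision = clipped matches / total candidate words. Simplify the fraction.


Reference word counts: {'when': 4, 'without': 1, 'writer': 1}
Checking each candidate word (with clipping):
  'with' -> not in reference -> no match (matches: 0)
  'writer' -> in reference (ref count 1, used 1/1) -> match (matches: 1)
  'garden' -> not in reference -> no match (matches: 1)
  'garden' -> not in reference -> no match (matches: 1)
  'with' -> not in reference -> no match (matches: 1)
  'with' -> not in reference -> no match (matches: 1)
  'when' -> in reference (ref count 4, used 1/4) -> match (matches: 2)
  'with' -> not in reference -> no match (matches: 2)
Clipped matches: 2, Candidate length: 8
Precision = 2/8 = 1/4

1/4


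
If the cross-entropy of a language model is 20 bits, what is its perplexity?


Perplexity formula: PP = 2^H
H = 20
PP = 2^20
PP = 2^20 = 1048576

1048576


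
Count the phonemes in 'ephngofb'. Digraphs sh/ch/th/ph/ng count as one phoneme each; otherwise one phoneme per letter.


Parsing 'ephngofb' greedily, digraphs first:
  'e' -> vowel phoneme (phonemes so far: 1)
  'ph' -> digraph (1 consonant phoneme) (phonemes so far: 2)
  'ng' -> digraph (1 consonant phoneme) (phonemes so far: 3)
  'o' -> vowel phoneme (phonemes so far: 4)
  'f' -> consonant phoneme (phonemes so far: 5)
  'b' -> consonant phoneme (phonemes so far: 6)
Total phonemes: 6

6


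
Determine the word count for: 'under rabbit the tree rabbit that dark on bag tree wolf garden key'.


Counting words by splitting on spaces:
  Word 1: 'under'
  Word 2: 'rabbit'
  Word 3: 'the'
  Word 4: 'tree'
  Word 5: 'rabbit'
  Word 6: 'that'
  Word 7: 'dark'
  Word 8: 'on'
  Word 9: 'bag'
  Word 10: 'tree'
  Word 11: 'wolf'
  Word 12: 'garden'
  Word 13: 'key'
Total words: 13

13


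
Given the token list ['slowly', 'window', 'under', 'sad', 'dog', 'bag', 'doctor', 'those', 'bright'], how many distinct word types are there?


Listing all tokens and tracking unique types:
  Token 1: 'slowly' -> NEW (unique so far: 1)
  Token 2: 'window' -> NEW (unique so far: 2)
  Token 3: 'under' -> NEW (unique so far: 3)
  Token 4: 'sad' -> NEW (unique so far: 4)
  Token 5: 'dog' -> NEW (unique so far: 5)
  Token 6: 'bag' -> NEW (unique so far: 6)
  Token 7: 'doctor' -> NEW (unique so far: 7)
  Token 8: 'those' -> NEW (unique so far: 8)
  Token 9: 'bright' -> NEW (unique so far: 9)
Unique types: ('bag', 'bright', 'doctor', 'dog', 'sad', 'slowly', 'those', 'under', 'window')
Vocabulary size: 9

9


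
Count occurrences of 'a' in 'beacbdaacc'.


Scanning 'beacbdaacc' for 'a':
  Position 2: 'a' -> MATCH (count: 1)
  Position 6: 'a' -> MATCH (count: 2)
  Position 7: 'a' -> MATCH (count: 3)
Total occurrences of 'a': 3

3


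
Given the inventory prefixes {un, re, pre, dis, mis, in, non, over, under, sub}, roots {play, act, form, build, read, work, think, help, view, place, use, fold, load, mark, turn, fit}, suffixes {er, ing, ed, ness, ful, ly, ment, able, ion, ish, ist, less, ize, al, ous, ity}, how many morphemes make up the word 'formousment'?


Segmenting 'formousment' against the inventory:
  'form' -> root (morpheme 1)
  'ous' -> suffix (morpheme 2)
  'ment' -> suffix (morpheme 3)
Total morphemes: 3

3


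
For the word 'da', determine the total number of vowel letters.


Scanning each character of 'da':
  Position 1: 'd' -> consonant (running count: 0)
  Position 2: 'a' -> vowel (running count: 1)
Total vowels: 1

1


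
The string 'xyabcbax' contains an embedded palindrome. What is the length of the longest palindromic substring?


Scanning 'xyabcbax' for palindromic substrings.
Substring at positions 2-6: 'abcba'.
Check: reverse('abcba') = 'abcba' -> palindrome confirmed.
Neighbouring characters ('y' / 'x') break symmetry, so it cannot extend further.
No longer palindromic substring exists; longest length = 5

5


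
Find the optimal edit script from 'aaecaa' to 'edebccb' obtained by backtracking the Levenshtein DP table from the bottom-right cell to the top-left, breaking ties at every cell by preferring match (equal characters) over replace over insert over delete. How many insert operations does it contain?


Edit distance = 5. Backtracking from cell (6, 7) with preference match > replace > insert > delete,
then listing the resulting alignment 'aaecaa' -> 'edebccb' left to right:
  Step 1: replace a->e
  Step 2: replace a->d
  Step 3: keep 'e'
  Step 4: insert 'b' [insertion #1]
  Step 5: keep 'c'
  Step 6: replace a->c
  Step 7: replace a->b
Total insertions: 1

1


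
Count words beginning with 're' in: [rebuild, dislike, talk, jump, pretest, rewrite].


Checking each word for prefix 're':
  'rebuild' -> YES, starts with 're' (count: 1)
  'dislike' -> no (count: 1)
  'talk' -> no (count: 1)
  'jump' -> no (count: 1)
  'pretest' -> no (count: 1)
  'rewrite' -> YES, starts with 're' (count: 2)
Total with prefix 're': 2

2


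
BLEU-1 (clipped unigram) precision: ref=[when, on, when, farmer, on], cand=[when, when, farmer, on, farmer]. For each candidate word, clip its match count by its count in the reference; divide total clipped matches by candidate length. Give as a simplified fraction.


Reference word counts: {'farmer': 1, 'on': 2, 'when': 2}
Checking each candidate word (with clipping):
  'when' -> in reference (ref count 2, used 1/2) -> match (matches: 1)
  'when' -> in reference (ref count 2, used 2/2) -> match (matches: 2)
  'farmer' -> in reference (ref count 1, used 1/1) -> match (matches: 3)
  'on' -> in reference (ref count 2, used 1/2) -> match (matches: 4)
  'farmer' -> ref count 1 already used up (1/1) -> clipped, no match (matches: 4)
Clipped matches: 4, Candidate length: 5
Precision = 4/5

4/5


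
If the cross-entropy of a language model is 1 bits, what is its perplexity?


Perplexity formula: PP = 2^H
H = 1
PP = 2^1
Steps: 2^1 = 2
PP = 2

2


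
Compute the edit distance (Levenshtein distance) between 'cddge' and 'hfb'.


Building DP table for s1='cddge' (len 5) and s2='hfb' (len 3):
       h  f  b
    0  1  2  3
  c 1  1  2  3
  d 2  2  2  3
  d 3  3  3  3
  g 4  4  4  4
  e 5  5  5  5
Edit distance = dp[5][3] = 5

5


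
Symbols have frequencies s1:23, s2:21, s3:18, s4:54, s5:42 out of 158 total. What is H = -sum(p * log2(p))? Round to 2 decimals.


Computing entropy H = -sum(p_i * log2(p_i)):
  s1: p = 23/158 = 0.1456, -p*log2(p) = 0.4047
  s2: p = 21/158 = 0.1329, -p*log2(p) = 0.3870
  s3: p = 18/158 = 0.1139, -p*log2(p) = 0.3570
  s4: p = 54/158 = 0.3418, -p*log2(p) = 0.5294
  s5: p = 42/158 = 0.2658, -p*log2(p) = 0.5081
H = sum of terms = 2.1862
Rounded to 2 decimals: 2.19

2.19


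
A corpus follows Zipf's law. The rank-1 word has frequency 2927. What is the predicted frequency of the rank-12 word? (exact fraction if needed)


Zipf's law: freq(rank) = f1 / rank
f1 = 2927, rank = 12
freq = 2927 / 12
GCD(2927, 12) = 1
Simplified: 2927/12

2927/12


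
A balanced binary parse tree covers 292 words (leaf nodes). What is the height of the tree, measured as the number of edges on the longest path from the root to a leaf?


In a balanced binary tree with n leaves the deepest leaf is ceil(log2(n)) edges below the root.
log2(292) = 8.1898
ceil(8.1898) = 9
height (edges) = 9

9


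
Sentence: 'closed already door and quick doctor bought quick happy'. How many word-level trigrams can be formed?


Word trigrams from [9] words:
  Trigram 1: (closed already door)
  Trigram 2: (already door and)
  Trigram 3: (door and quick)
  Trigram 4: (and quick doctor)
  Trigram 5: (quick doctor bought)
  Trigram 6: (doctor bought quick)
  Trigram 7: (bought quick happy)
Total word trigrams: 9 - 2 = 7

7


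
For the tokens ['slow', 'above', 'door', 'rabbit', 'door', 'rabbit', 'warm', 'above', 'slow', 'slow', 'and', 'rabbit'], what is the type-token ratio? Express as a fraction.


Tokens: 12
Unique types: ('above', 'and', 'door', 'rabbit', 'slow', 'warm') = 6
TTR = 6/12
Simplify: divide both by 6 -> 1/2
TTR = 1/2

1/2


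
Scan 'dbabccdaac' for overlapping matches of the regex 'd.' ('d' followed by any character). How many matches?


Pattern: d. means 'd' followed by any character.
Scanning 'dbabccdaac' position-by-position:
  Pos 0: window 'db' -> MATCH
  Pos 1: window 'ba' -> no
  Pos 2: window 'ab' -> no
  Pos 3: window 'bc' -> no
  Pos 4: window 'cc' -> no
  Pos 5: window 'cd' -> no
  Pos 6: window 'da' -> MATCH
  Pos 7: window 'aa' -> no
  Pos 8: window 'ac' -> no
  Pos 9: window 'c' -> no
Total matches: 2

2


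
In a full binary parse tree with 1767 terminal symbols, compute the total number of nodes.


Leaf nodes (terminals): 1767
Internal nodes = n - 1 = 1767 - 1 = 1766
Total = leaves + internal = 1767 + 1766 = 3533

3533


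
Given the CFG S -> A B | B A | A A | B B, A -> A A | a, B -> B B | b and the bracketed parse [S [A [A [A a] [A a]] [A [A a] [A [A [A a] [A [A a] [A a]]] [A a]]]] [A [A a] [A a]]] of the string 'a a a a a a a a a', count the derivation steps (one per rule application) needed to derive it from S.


Every bracketed nonterminal node [X ...] in the tree is produced by exactly one rule application.
Reading the tree off as a leftmost derivation:
  Step 1: S  =>  A A   (applied S -> A A)
  Step 2: A A  =>  A A A   (applied A -> A A)
  Step 3: A A A  =>  A A A A   (applied A -> A A)
  Step 4: A A A A  =>  a A A A   (applied A -> a)
  Step 5: a A A A  =>  a a A A   (applied A -> a)
  Step 6: a a A A  =>  a a A A A   (applied A -> A A)
  Step 7: a a A A A  =>  a a a A A   (applied A -> a)
  Step 8: a a a A A  =>  a a a A A A   (applied A -> A A)
  Step 9: a a a A A A  =>  a a a A A A A   (applied A -> A A)
  Step 10: a a a A A A A  =>  a a a a A A A   (applied A -> a)
  Step 11: a a a a A A A  =>  a a a a A A A A   (applied A -> A A)
  Step 12: a a a a A A A A  =>  a a a a a A A A   (applied A -> a)
  Step 13: a a a a a A A A  =>  a a a a a a A A   (applied A -> a)
  Step 14: a a a a a a A A  =>  a a a a a a a A   (applied A -> a)
  Step 15: a a a a a a a A  =>  a a a a a a a A A   (applied A -> A A)
  Step 16: a a a a a a a A A  =>  a a a a a a a a A   (applied A -> a)
  Step 17: a a a a a a a a A  =>  a a a a a a a a a   (applied A -> a)
Final yield: a a a a a a a a a
Total rewrite steps: 17

17


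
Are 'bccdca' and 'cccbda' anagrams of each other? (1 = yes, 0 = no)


Sort characters of 'bccdca': 'abcccd'
Sort characters of 'cccbda': 'abcccd'
Sorted forms match -> they ARE anagrams
Result: 1

1


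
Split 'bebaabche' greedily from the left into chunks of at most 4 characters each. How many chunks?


'bebaabche' has 9 characters.
Chunking with max size 4:
  Chunk 1: 'beba' (positions 0-3)
  Chunk 2: 'abch' (positions 4-7)
  Chunk 3: 'e' (positions 8-8)
Total chunks: ceil(9 / 4) = 3

3


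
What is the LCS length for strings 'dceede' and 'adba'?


DP table for LCS of 'dceede' and 'adba':
       a  d  b  a
    0  0  0  0  0
  d 0  0  1  1  1
  c 0  0  1  1  1
  e 0  0  1  1  1
  e 0  0  1  1  1
  d 0  0  1  1  1
  e 0  0  1  1  1
LCS: 'd'
LCS length = 1

1


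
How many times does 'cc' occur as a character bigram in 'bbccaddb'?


Scanning 'bbccaddb' for bigram 'cc':
  Position 0: 'bb' -> no
  Position 1: 'bc' -> no
  Position 2: 'cc' -> MATCH
  Position 3: 'ca' -> no
  Position 4: 'ad' -> no
  Position 5: 'dd' -> no
  Position 6: 'db' -> no
Total matches: 1

1


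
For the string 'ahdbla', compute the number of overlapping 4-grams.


String 'ahdbla' has length L = 6.
Number of overlapping n-grams = L - n + 1
Substituting: 6 - 4 + 1 = 3

3


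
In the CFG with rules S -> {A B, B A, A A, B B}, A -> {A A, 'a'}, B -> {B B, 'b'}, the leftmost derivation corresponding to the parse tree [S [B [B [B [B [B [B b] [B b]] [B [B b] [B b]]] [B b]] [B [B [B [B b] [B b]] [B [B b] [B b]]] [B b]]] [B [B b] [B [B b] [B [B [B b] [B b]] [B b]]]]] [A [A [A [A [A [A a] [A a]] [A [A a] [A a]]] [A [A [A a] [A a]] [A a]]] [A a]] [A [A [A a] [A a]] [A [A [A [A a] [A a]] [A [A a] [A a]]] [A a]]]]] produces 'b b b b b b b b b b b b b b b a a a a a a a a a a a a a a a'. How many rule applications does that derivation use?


Every bracketed nonterminal node [X ...] in the tree is produced by exactly one rule application.
Reading the tree off as a leftmost derivation:
  Step 1: S  =>  B A   (applied S -> B A)
  Step 2: B A  =>  B B A   (applied B -> B B)
  Step 3: B B A  =>  B B B A   (applied B -> B B)
  Step 4: B B B A  =>  B B B B A   (applied B -> B B)
  Step 5: B B B B A  =>  B B B B B A   (applied B -> B B)
  Step 6: B B B B B A  =>  B B B B B B A   (applied B -> B B)
  Step 7: B B B B B B A  =>  b B B B B B A   (applied B -> b)
  Step 8: b B B B B B A  =>  b b B B B B A   (applied B -> b)
  Step 9: b b B B B B A  =>  b b B B B B B A   (applied B -> B B)
  Step 10: b b B B B B B A  =>  b b b B B B B A   (applied B -> b)
  Step 11: b b b B B B B A  =>  b b b b B B B A   (applied B -> b)
  Step 12: b b b b B B B A  =>  b b b b b B B A   (applied B -> b)
  Step 13: b b b b b B B A  =>  b b b b b B B B A   (applied B -> B B)
  Step 14: b b b b b B B B A  =>  b b b b b B B B B A   (applied B -> B B)
  Step 15: b b b b b B B B B A  =>  b b b b b B B B B B A   (applied B -> B B)
  Step 16: b b b b b B B B B B A  =>  b b b b b b B B B B A   (applied B -> b)
  Step 17: b b b b b b B B B B A  =>  b b b b b b b B B B A   (applied B -> b)
  Step 18: b b b b b b b B B B A  =>  b b b b b b b B B B B A   (applied B -> B B)
  Step 19: b b b b b b b B B B B A  =>  b b b b b b b b B B B A   (applied B -> b)
  Step 20: b b b b b b b b B B B A  =>  b b b b b b b b b B B A   (applied B -> b)
  Step 21: b b b b b b b b b B B A  =>  b b b b b b b b b b B A   (applied B -> b)
  Step 22: b b b b b b b b b b B A  =>  b b b b b b b b b b B B A   (applied B -> B B)
  Step 23: b b b b b b b b b b B B A  =>  b b b b b b b b b b b B A   (applied B -> b)
  Step 24: b b b b b b b b b b b B A  =>  b b b b b b b b b b b B B A   (applied B -> B B)
  Step 25: b b b b b b b b b b b B B A  =>  b b b b b b b b b b b b B A   (applied B -> b)
  Step 26: b b b b b b b b b b b b B A  =>  b b b b b b b b b b b b B B A   (applied B -> B B)
  Step 27: b b b b b b b b b b b b B B A  =>  b b b b b b b b b b b b B B B A   (applied B -> B B)
  Step 28: b b b b b b b b b b b b B B B A  =>  b b b b b b b b b b b b b B B A   (applied B -> b)
  Step 29: b b b b b b b b b b b b b B B A  =>  b b b b b b b b b b b b b b B A   (applied B -> b)
  Step 30: b b b b b b b b b b b b b b B A  =>  b b b b b b b b b b b b b b b A   (applied B -> b)
  Step 31: b b b b b b b b b b b b b b b A  =>  b b b b b b b b b b b b b b b A A   (applied A -> A A)
  Step 32: b b b b b b b b b b b b b b b A A  =>  b b b b b b b b b b b b b b b A A A   (applied A -> A A)
  Step 33: b b b b b b b b b b b b b b b A A A  =>  b b b b b b b b b b b b b b b A A A A   (applied A -> A A)
  Step 34: b b b b b b b b b b b b b b b A A A A  =>  b b b b b b b b b b b b b b b A A A A A   (applied A -> A A)
  Step 35: b b b b b b b b b b b b b b b A A A A A  =>  b b b b b b b b b b b b b b b A A A A A A   (applied A -> A A)
  Step 36: b b b b b b b b b b b b b b b A A A A A A  =>  b b b b b b b b b b b b b b b a A A A A A   (applied A -> a)
  Step 37: b b b b b b b b b b b b b b b a A A A A A  =>  b b b b b b b b b b b b b b b a a A A A A   (applied A -> a)
  Step 38: b b b b b b b b b b b b b b b a a A A A A  =>  b b b b b b b b b b b b b b b a a A A A A A   (applied A -> A A)
  Step 39: b b b b b b b b b b b b b b b a a A A A A A  =>  b b b b b b b b b b b b b b b a a a A A A A   (applied A -> a)
  Step 40: b b b b b b b b b b b b b b b a a a A A A A  =>  b b b b b b b b b b b b b b b a a a a A A A   (applied A -> a)
  Step 41: b b b b b b b b b b b b b b b a a a a A A A  =>  b b b b b b b b b b b b b b b a a a a A A A A   (applied A -> A A)
  Step 42: b b b b b b b b b b b b b b b a a a a A A A A  =>  b b b b b b b b b b b b b b b a a a a A A A A A   (applied A -> A A)
  Step 43: b b b b b b b b b b b b b b b a a a a A A A A A  =>  b b b b b b b b b b b b b b b a a a a a A A A A   (applied A -> a)
  Step 44: b b b b b b b b b b b b b b b a a a a a A A A A  =>  b b b b b b b b b b b b b b b a a a a a a A A A   (applied A -> a)
  Step 45: b b b b b b b b b b b b b b b a a a a a a A A A  =>  b b b b b b b b b b b b b b b a a a a a a a A A   (applied A -> a)
  Step 46: b b b b b b b b b b b b b b b a a a a a a a A A  =>  b b b b b b b b b b b b b b b a a a a a a a a A   (applied A -> a)
  Step 47: b b b b b b b b b b b b b b b a a a a a a a a A  =>  b b b b b b b b b b b b b b b a a a a a a a a A A   (applied A -> A A)
  Step 48: b b b b b b b b b b b b b b b a a a a a a a a A A  =>  b b b b b b b b b b b b b b b a a a a a a a a A A A   (applied A -> A A)
  Step 49: b b b b b b b b b b b b b b b a a a a a a a a A A A  =>  b b b b b b b b b b b b b b b a a a a a a a a a A A   (applied A -> a)
  Step 50: b b b b b b b b b b b b b b b a a a a a a a a a A A  =>  b b b b b b b b b b b b b b b a a a a a a a a a a A   (applied A -> a)
  Step 51: b b b b b b b b b b b b b b b a a a a a a a a a a A  =>  b b b b b b b b b b b b b b b a a a a a a a a a a A A   (applied A -> A A)
  Step 52: b b b b b b b b b b b b b b b a a a a a a a a a a A A  =>  b b b b b b b b b b b b b b b a a a a a a a a a a A A A   (applied A -> A A)
  Step 53: b b b b b b b b b b b b b b b a a a a a a a a a a A A A  =>  b b b b b b b b b b b b b b b a a a a a a a a a a A A A A   (applied A -> A A)
  Step 54: b b b b b b b b b b b b b b b a a a a a a a a a a A A A A  =>  b b b b b b b b b b b b b b b a a a a a a a a a a a A A A   (applied A -> a)
  Step 55: b b b b b b b b b b b b b b b a a a a a a a a a a a A A A  =>  b b b b b b b b b b b b b b b a a a a a a a a a a a a A A   (applied A -> a)
  Step 56: b b b b b b b b b b b b b b b a a a a a a a a a a a a A A  =>  b b b b b b b b b b b b b b b a a a a a a a a a a a a A A A   (applied A -> A A)
  Step 57: b b b b b b b b b b b b b b b a a a a a a a a a a a a A A A  =>  b b b b b b b b b b b b b b b a a a a a a a a a a a a a A A   (applied A -> a)
  Step 58: b b b b b b b b b b b b b b b a a a a a a a a a a a a a A A  =>  b b b b b b b b b b b b b b b a a a a a a a a a a a a a a A   (applied A -> a)
  Step 59: b b b b b b b b b b b b b b b a a a a a a a a a a a a a a A  =>  b b b b b b b b b b b b b b b a a a a a a a a a a a a a a a   (applied A -> a)
Final yield: b b b b b b b b b b b b b b b a a a a a a a a a a a a a a a
Total rewrite steps: 59

59


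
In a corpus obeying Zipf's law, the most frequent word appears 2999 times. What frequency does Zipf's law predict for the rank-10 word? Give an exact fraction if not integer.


Zipf's law: freq(rank) = f1 / rank
f1 = 2999, rank = 10
freq = 2999 / 10
GCD(2999, 10) = 1
Simplified: 2999/10

2999/10


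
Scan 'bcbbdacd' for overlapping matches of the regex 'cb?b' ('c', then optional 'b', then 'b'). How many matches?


Pattern: cb?b means 'c', then optional 'b', then 'b'.
Scanning 'bcbbdacd' position-by-position:
  Pos 0: window 'bcb' -> no
  Pos 1: window 'cbb' -> MATCH
  Pos 2: window 'bbd' -> no
  Pos 3: window 'bda' -> no
  Pos 4: window 'dac' -> no
  Pos 5: window 'acd' -> no
  Pos 6: window 'cd' -> no
  Pos 7: window 'd' -> no
Total matches: 1

1


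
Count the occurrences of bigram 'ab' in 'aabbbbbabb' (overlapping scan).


Scanning 'aabbbbbabb' for bigram 'ab':
  Position 0: 'aa' -> no
  Position 1: 'ab' -> MATCH
  Position 2: 'bb' -> no
  Position 3: 'bb' -> no
  Position 4: 'bb' -> no
  Position 5: 'bb' -> no
  Position 6: 'ba' -> no
  Position 7: 'ab' -> MATCH
  Position 8: 'bb' -> no
Total matches: 2

2


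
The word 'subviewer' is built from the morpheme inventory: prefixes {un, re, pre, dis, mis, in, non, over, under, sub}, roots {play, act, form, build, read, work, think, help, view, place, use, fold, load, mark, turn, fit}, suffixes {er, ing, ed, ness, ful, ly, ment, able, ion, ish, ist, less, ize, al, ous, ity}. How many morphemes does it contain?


Segmenting 'subviewer' against the inventory:
  'sub' -> prefix (morpheme 1)
  'view' -> root (morpheme 2)
  'er' -> suffix (morpheme 3)
Total morphemes: 3

3


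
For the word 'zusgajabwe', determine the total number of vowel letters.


Scanning each character of 'zusgajabwe':
  Position 1: 'z' -> consonant (running count: 0)
  Position 2: 'u' -> vowel (running count: 1)
  Position 3: 's' -> consonant (running count: 1)
  Position 4: 'g' -> consonant (running count: 1)
  Position 5: 'a' -> vowel (running count: 2)
  Position 6: 'j' -> consonant (running count: 2)
  Position 7: 'a' -> vowel (running count: 3)
  Position 8: 'b' -> consonant (running count: 3)
  Position 9: 'w' -> consonant (running count: 3)
  Position 10: 'e' -> vowel (running count: 4)
Total vowels: 4

4


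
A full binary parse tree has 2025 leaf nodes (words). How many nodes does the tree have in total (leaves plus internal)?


Leaf nodes (terminals): 2025
Internal nodes = n - 1 = 2025 - 1 = 2024
Total = leaves + internal = 2025 + 2024 = 4049

4049


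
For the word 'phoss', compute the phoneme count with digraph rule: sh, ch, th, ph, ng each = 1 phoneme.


Parsing 'phoss' greedily, digraphs first:
  'ph' -> digraph (1 consonant phoneme) (phonemes so far: 1)
  'o' -> vowel phoneme (phonemes so far: 2)
  's' -> consonant phoneme (phonemes so far: 3)
  's' -> consonant phoneme (phonemes so far: 4)
Total phonemes: 4

4


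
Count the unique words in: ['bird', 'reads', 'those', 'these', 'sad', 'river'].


Listing all tokens and tracking unique types:
  Token 1: 'bird' -> NEW (unique so far: 1)
  Token 2: 'reads' -> NEW (unique so far: 2)
  Token 3: 'those' -> NEW (unique so far: 3)
  Token 4: 'these' -> NEW (unique so far: 4)
  Token 5: 'sad' -> NEW (unique so far: 5)
  Token 6: 'river' -> NEW (unique so far: 6)
Unique types: ('bird', 'reads', 'river', 'sad', 'these', 'those')
Vocabulary size: 6

6


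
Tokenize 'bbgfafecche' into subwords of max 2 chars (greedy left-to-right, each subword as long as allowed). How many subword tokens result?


'bbgfafecche' has 11 characters.
Chunking with max size 2:
  Chunk 1: 'bb' (positions 0-1)
  Chunk 2: 'gf' (positions 2-3)
  Chunk 3: 'af' (positions 4-5)
  Chunk 4: 'ec' (positions 6-7)
  Chunk 5: 'ch' (positions 8-9)
  Chunk 6: 'e' (positions 10-10)
Total chunks: ceil(11 / 2) = 6

6


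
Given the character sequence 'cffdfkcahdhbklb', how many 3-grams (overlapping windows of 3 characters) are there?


String 'cffdfkcahdhbklb' has length L = 15.
Number of overlapping n-grams = L - n + 1
Substituting: 15 - 3 + 1 = 13

13


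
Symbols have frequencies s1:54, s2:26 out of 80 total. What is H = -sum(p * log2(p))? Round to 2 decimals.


Computing entropy H = -sum(p_i * log2(p_i)):
  s1: p = 54/80 = 0.6750, -p*log2(p) = 0.3828
  s2: p = 26/80 = 0.3250, -p*log2(p) = 0.5270
H = sum of terms = 0.9098
Rounded to 2 decimals: 0.91

0.91


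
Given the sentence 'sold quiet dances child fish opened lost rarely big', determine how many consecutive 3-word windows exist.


Word trigrams from [9] words:
  Trigram 1: (sold quiet dances)
  Trigram 2: (quiet dances child)
  Trigram 3: (dances child fish)
  Trigram 4: (child fish opened)
  Trigram 5: (fish opened lost)
  Trigram 6: (opened lost rarely)
  Trigram 7: (lost rarely big)
Total word trigrams: 9 - 2 = 7

7


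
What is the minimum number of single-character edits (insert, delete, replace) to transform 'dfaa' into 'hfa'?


Building DP table for s1='dfaa' (len 4) and s2='hfa' (len 3):
       h  f  a
    0  1  2  3
  d 1  1  2  3
  f 2  2  1  2
  a 3  3  2  1
  a 4  4  3  2
Edit distance = dp[4][3] = 2

2


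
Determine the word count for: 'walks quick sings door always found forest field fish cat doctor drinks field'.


Counting words by splitting on spaces:
  Word 1: 'walks'
  Word 2: 'quick'
  Word 3: 'sings'
  Word 4: 'door'
  Word 5: 'always'
  Word 6: 'found'
  Word 7: 'forest'
  Word 8: 'field'
  Word 9: 'fish'
  Word 10: 'cat'
  Word 11: 'doctor'
  Word 12: 'drinks'
  Word 13: 'field'
Total words: 13

13


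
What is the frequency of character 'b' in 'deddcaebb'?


Scanning 'deddcaebb' for 'b':
  Position 7: 'b' -> MATCH (count: 1)
  Position 8: 'b' -> MATCH (count: 2)
Total occurrences of 'b': 2

2


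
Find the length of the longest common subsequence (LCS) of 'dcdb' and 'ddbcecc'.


DP table for LCS of 'dcdb' and 'ddbcecc':
       d  d  b  c  e  c  c
    0  0  0  0  0  0  0  0
  d 0  1  1  1  1  1  1  1
  c 0  1  1  1  2  2  2  2
  d 0  1  2  2  2  2  2  2
  b 0  1  2  3  3  3  3  3
LCS: 'ddb'
LCS length = 3

3


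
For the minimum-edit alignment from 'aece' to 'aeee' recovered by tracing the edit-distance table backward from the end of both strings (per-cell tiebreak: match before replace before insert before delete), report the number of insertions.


Edit distance = 1. Backtracking from cell (4, 4) with preference match > replace > insert > delete,
then listing the resulting alignment 'aece' -> 'aeee' left to right:
  Step 1: keep 'a'
  Step 2: keep 'e'
  Step 3: replace c->e
  Step 4: keep 'e'
Total insertions: 0

0


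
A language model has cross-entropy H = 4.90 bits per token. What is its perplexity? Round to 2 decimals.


Perplexity formula: PP = 2^H
H = 4.90
PP = 2^4.90
Decompose: 2^4.90 = 2^4 * 2^0.90
2^4 = 16, 2^0.90 ~ 1.8660660
PP ~ 16 * 1.8660660 = 29.8570560
Rounded to 2 decimals: 29.86

29.86


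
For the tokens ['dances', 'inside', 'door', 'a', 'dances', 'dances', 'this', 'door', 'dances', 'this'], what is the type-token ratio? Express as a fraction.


Tokens: 10
Unique types: ('a', 'dances', 'door', 'inside', 'this') = 5
TTR = 5/10
Simplify: divide both by 5 -> 1/2
TTR = 1/2

1/2


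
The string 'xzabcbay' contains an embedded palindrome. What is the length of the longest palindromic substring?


Scanning 'xzabcbay' for palindromic substrings.
Substring at positions 2-6: 'abcba'.
Check: reverse('abcba') = 'abcba' -> palindrome confirmed.
Neighbouring characters ('z' / 'y') break symmetry, so it cannot extend further.
No longer palindromic substring exists; longest length = 5

5


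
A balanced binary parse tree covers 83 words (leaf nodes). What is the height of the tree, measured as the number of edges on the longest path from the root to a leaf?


In a balanced binary tree with n leaves the deepest leaf is ceil(log2(n)) edges below the root.
log2(83) = 6.3750
ceil(6.3750) = 7
height (edges) = 7

7


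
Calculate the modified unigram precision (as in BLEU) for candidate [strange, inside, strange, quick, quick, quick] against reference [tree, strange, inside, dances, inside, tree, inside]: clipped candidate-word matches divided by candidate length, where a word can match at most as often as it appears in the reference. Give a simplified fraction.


Reference word counts: {'dances': 1, 'inside': 3, 'strange': 1, 'tree': 2}
Checking each candidate word (with clipping):
  'strange' -> in reference (ref count 1, used 1/1) -> match (matches: 1)
  'inside' -> in reference (ref count 3, used 1/3) -> match (matches: 2)
  'strange' -> ref count 1 already used up (1/1) -> clipped, no match (matches: 2)
  'quick' -> not in reference -> no match (matches: 2)
  'quick' -> not in reference -> no match (matches: 2)
  'quick' -> not in reference -> no match (matches: 2)
Clipped matches: 2, Candidate length: 6
Precision = 2/6 = 1/3

1/3


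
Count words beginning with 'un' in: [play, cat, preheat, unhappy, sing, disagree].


Checking each word for prefix 'un':
  'play' -> no (count: 0)
  'cat' -> no (count: 0)
  'preheat' -> no (count: 0)
  'unhappy' -> YES, starts with 'un' (count: 1)
  'sing' -> no (count: 1)
  'disagree' -> no (count: 1)
Total with prefix 'un': 1

1


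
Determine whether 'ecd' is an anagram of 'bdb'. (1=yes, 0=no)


Sort characters of 'ecd': 'cde'
Sort characters of 'bdb': 'bbd'
Sorted forms differ -> they are NOT anagrams
Result: 0

0


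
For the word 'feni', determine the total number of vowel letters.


Scanning each character of 'feni':
  Position 1: 'f' -> consonant (running count: 0)
  Position 2: 'e' -> vowel (running count: 1)
  Position 3: 'n' -> consonant (running count: 1)
  Position 4: 'i' -> vowel (running count: 2)
Total vowels: 2

2


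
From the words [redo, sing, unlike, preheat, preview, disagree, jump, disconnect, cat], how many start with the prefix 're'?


Checking each word for prefix 're':
  'redo' -> YES, starts with 're' (count: 1)
  'sing' -> no (count: 1)
  'unlike' -> no (count: 1)
  'preheat' -> no (count: 1)
  'preview' -> no (count: 1)
  'disagree' -> no (count: 1)
  'jump' -> no (count: 1)
  'disconnect' -> no (count: 1)
  'cat' -> no (count: 1)
Total with prefix 're': 1

1


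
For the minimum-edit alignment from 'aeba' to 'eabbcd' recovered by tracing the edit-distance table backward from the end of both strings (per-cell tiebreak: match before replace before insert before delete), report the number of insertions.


Edit distance = 4. Backtracking from cell (4, 6) with preference match > replace > insert > delete,
then listing the resulting alignment 'aeba' -> 'eabbcd' left to right:
  Step 1: insert 'e' [insertion #1]
  Step 2: keep 'a'
  Step 3: replace e->b
  Step 4: keep 'b'
  Step 5: insert 'c' [insertion #2]
  Step 6: replace a->d
Total insertions: 2

2


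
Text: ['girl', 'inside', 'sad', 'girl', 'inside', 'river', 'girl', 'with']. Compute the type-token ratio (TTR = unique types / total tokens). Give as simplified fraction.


Tokens: 8
Unique types: ('girl', 'inside', 'river', 'sad', 'with') = 5
TTR = 5/8
Already in lowest terms.

5/8


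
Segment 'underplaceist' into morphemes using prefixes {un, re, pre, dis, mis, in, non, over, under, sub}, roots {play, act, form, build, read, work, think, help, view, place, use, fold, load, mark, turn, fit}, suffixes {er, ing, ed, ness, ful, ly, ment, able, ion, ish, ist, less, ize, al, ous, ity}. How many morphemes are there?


Segmenting 'underplaceist' against the inventory:
  'under' -> prefix (morpheme 1)
  'place' -> root (morpheme 2)
  'ist' -> suffix (morpheme 3)
Total morphemes: 3

3


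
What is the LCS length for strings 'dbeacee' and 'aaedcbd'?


DP table for LCS of 'dbeacee' and 'aaedcbd':
       a  a  e  d  c  b  d
    0  0  0  0  0  0  0  0
  d 0  0  0  0  1  1  1  1
  b 0  0  0  0  1  1  2  2
  e 0  0  0  1  1  1  2  2
  a 0  1  1  1  1  1  2  2
  c 0  1  1  1  1  2  2  2
  e 0  1  1  2  2  2  2  2
  e 0  1  1  2  2  2  2  2
LCS: 'db'
LCS length = 2

2


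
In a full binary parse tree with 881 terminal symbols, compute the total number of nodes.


Leaf nodes (terminals): 881
Internal nodes = n - 1 = 881 - 1 = 880
Total = leaves + internal = 881 + 880 = 1761

1761


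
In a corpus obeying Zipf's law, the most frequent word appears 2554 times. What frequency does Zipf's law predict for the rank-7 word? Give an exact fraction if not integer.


Zipf's law: freq(rank) = f1 / rank
f1 = 2554, rank = 7
freq = 2554 / 7
GCD(2554, 7) = 1
Simplified: 2554/7

2554/7


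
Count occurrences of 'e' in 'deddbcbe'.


Scanning 'deddbcbe' for 'e':
  Position 1: 'e' -> MATCH (count: 1)
  Position 7: 'e' -> MATCH (count: 2)
Total occurrences of 'e': 2

2


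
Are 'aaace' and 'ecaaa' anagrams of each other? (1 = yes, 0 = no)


Sort characters of 'aaace': 'aaace'
Sort characters of 'ecaaa': 'aaace'
Sorted forms match -> they ARE anagrams
Result: 1

1


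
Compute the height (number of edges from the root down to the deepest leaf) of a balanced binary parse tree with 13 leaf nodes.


In a balanced binary tree with n leaves the deepest leaf is ceil(log2(n)) edges below the root.
log2(13) = 3.7004
ceil(3.7004) = 4
height (edges) = 4

4


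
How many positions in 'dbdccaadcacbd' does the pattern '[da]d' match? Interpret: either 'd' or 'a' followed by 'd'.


Pattern: [da]d means either 'd' or 'a' followed by 'd'.
Scanning 'dbdccaadcacbd' position-by-position:
  Pos 0: window 'db' -> no
  Pos 1: window 'bd' -> no
  Pos 2: window 'dc' -> no
  Pos 3: window 'cc' -> no
  Pos 4: window 'ca' -> no
  Pos 5: window 'aa' -> no
  Pos 6: window 'ad' -> MATCH
  Pos 7: window 'dc' -> no
  Pos 8: window 'ca' -> no
  Pos 9: window 'ac' -> no
  Pos 10: window 'cb' -> no
  Pos 11: window 'bd' -> no
  Pos 12: window 'd' -> no
Total matches: 1

1


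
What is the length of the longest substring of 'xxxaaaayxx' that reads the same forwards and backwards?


Scanning 'xxxaaaayxx' for palindromic substrings.
Substring at positions 3-6: 'aaaa'.
Check: reverse('aaaa') = 'aaaa' -> palindrome confirmed.
Neighbouring characters ('x' / 'y') break symmetry, so it cannot extend further.
No longer palindromic substring exists; longest length = 4

4
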